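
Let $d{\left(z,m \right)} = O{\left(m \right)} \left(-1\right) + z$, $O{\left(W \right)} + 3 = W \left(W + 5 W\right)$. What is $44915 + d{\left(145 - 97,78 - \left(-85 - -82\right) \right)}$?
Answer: $5600$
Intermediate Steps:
$O{\left(W \right)} = -3 + 6 W^{2}$ ($O{\left(W \right)} = -3 + W \left(W + 5 W\right) = -3 + W 6 W = -3 + 6 W^{2}$)
$d{\left(z,m \right)} = 3 + z - 6 m^{2}$ ($d{\left(z,m \right)} = \left(-3 + 6 m^{2}\right) \left(-1\right) + z = \left(3 - 6 m^{2}\right) + z = 3 + z - 6 m^{2}$)
$44915 + d{\left(145 - 97,78 - \left(-85 - -82\right) \right)} = 44915 + \left(3 + \left(145 - 97\right) - 6 \left(78 - \left(-85 - -82\right)\right)^{2}\right) = 44915 + \left(3 + \left(145 - 97\right) - 6 \left(78 - \left(-85 + 82\right)\right)^{2}\right) = 44915 + \left(3 + 48 - 6 \left(78 - -3\right)^{2}\right) = 44915 + \left(3 + 48 - 6 \left(78 + 3\right)^{2}\right) = 44915 + \left(3 + 48 - 6 \cdot 81^{2}\right) = 44915 + \left(3 + 48 - 39366\right) = 44915 - 39315 = 5600$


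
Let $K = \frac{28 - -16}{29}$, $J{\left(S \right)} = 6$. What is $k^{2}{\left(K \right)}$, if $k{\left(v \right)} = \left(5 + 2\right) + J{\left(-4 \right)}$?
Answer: $169$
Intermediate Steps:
$K = \frac{44}{29}$ ($K = \left(28 + 16\right) \frac{1}{29} = 44 \cdot \frac{1}{29} = \frac{44}{29} \approx 1.5172$)
$k{\left(v \right)} = 13$ ($k{\left(v \right)} = \left(5 + 2\right) + 6 = 7 + 6 = 13$)
$k^{2}{\left(K \right)} = 13^{2} = 169$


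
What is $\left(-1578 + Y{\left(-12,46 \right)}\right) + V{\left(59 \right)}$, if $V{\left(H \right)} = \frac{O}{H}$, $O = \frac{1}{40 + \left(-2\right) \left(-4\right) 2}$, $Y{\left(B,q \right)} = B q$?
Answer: $- \frac{7037519}{3304} \approx -2130.0$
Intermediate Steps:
$O = \frac{1}{56}$ ($O = \frac{1}{40 + 8 \cdot 2} = \frac{1}{40 + 16} = \frac{1}{56} \approx 0.017857$)
$V{\left(H \right)} = \frac{1}{56 H}$
$\left(-1578 + Y{\left(-12,46 \right)}\right) + V{\left(59 \right)} = \left(-1578 - 552\right) + \frac{1}{56 \cdot 59} = \left(-1578 - 552\right) + \frac{1}{56} \cdot \frac{1}{59} = -2130 + \frac{1}{3304} = - \frac{7037519}{3304}$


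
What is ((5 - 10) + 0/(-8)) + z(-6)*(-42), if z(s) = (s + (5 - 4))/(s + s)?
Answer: -45/2 ≈ -22.500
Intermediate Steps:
z(s) = (1 + s)/(2*s) (z(s) = (s + 1)/((2*s)) = (1 + s)*(1/(2*s)) = (1 + s)/(2*s))
((5 - 10) + 0/(-8)) + z(-6)*(-42) = ((5 - 10) + 0/(-8)) + ((½)*(1 - 6)/(-6))*(-42) = (-5 + 0*(-⅛)) + ((½)*(-⅙)*(-5))*(-42) = (-5 + 0) + (5/12)*(-42) = -5 - 35/2 = -45/2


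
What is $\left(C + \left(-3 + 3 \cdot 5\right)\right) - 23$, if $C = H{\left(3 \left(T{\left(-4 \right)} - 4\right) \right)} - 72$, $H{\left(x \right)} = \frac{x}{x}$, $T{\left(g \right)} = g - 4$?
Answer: $-82$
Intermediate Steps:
$T{\left(g \right)} = -4 + g$
$H{\left(x \right)} = 1$
$C = -71$ ($C = 1 - 72 = -71$)
$\left(C + \left(-3 + 3 \cdot 5\right)\right) - 23 = \left(-71 + \left(-3 + 3 \cdot 5\right)\right) - 23 = \left(-71 + \left(-3 + 15\right)\right) - 23 = \left(-71 + 12\right) - 23 = -59 - 23 = -82$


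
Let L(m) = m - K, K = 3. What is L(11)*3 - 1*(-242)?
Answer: 266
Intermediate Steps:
L(m) = -3 + m (L(m) = m - 1*3 = m - 3 = -3 + m)
L(11)*3 - 1*(-242) = (-3 + 11)*3 - 1*(-242) = 8*3 + 242 = 24 + 242 = 266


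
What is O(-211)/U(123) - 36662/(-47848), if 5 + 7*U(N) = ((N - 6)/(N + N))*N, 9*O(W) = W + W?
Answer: -123690239/23038812 ≈ -5.3688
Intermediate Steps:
O(W) = 2*W/9 (O(W) = (W + W)/9 = (2*W)/9 = 2*W/9)
U(N) = -8/7 + N/14 (U(N) = -5/7 + (((N - 6)/(N + N))*N)/7 = -5/7 + (((-6 + N)/((2*N)))*N)/7 = -5/7 + (((-6 + N)*(1/(2*N)))*N)/7 = -5/7 + (((-6 + N)/(2*N))*N)/7 = -5/7 + (-3 + N/2)/7 = -5/7 + (-3/7 + N/14) = -8/7 + N/14)
O(-211)/U(123) - 36662/(-47848) = ((2/9)*(-211))/(-8/7 + (1/14)*123) - 36662/(-47848) = -422/(9*(-8/7 + 123/14)) - 36662*(-1/47848) = -422/(9*107/14) + 18331/23924 = -422/9*14/107 + 18331/23924 = -5908/963 + 18331/23924 = -123690239/23038812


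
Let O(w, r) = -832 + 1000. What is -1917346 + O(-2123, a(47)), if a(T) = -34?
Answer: -1917178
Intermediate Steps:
O(w, r) = 168
-1917346 + O(-2123, a(47)) = -1917346 + 168 = -1917178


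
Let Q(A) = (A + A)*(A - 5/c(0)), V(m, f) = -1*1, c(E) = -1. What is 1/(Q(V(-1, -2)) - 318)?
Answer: -1/326 ≈ -0.0030675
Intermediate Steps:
V(m, f) = -1
Q(A) = 2*A*(5 + A) (Q(A) = (A + A)*(A - 5/(-1)) = (2*A)*(A - 5*(-1)) = (2*A)*(A + 5) = (2*A)*(5 + A) = 2*A*(5 + A))
1/(Q(V(-1, -2)) - 318) = 1/(2*(-1)*(5 - 1) - 318) = 1/(2*(-1)*4 - 318) = 1/(-8 - 318) = 1/(-326) = -1/326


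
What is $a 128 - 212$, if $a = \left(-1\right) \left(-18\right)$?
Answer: $2092$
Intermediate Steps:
$a = 18$
$a 128 - 212 = 18 \cdot 128 - 212 = 2304 - 212 = 2092$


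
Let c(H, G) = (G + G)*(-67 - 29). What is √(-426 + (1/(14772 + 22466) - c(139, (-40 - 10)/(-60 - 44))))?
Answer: I*√78199785216514/484094 ≈ 18.267*I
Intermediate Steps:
c(H, G) = -192*G (c(H, G) = (2*G)*(-96) = -192*G)
√(-426 + (1/(14772 + 22466) - c(139, (-40 - 10)/(-60 - 44)))) = √(-426 + (1/(14772 + 22466) - (-192)*(-40 - 10)/(-60 - 44))) = √(-426 + (1/37238 - (-192)*(-50/(-104)))) = √(-426 + (1/37238 - (-192)*(-50*(-1/104)))) = √(-426 + (1/37238 - (-192)*25/52)) = √(-426 + (1/37238 - 1*(-1200/13))) = √(-426 + (1/37238 + 1200/13)) = √(-426 + 44685613/484094) = √(-161538431/484094) = I*√78199785216514/484094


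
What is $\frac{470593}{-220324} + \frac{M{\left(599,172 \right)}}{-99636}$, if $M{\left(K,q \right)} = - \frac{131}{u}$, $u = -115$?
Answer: $- \frac{35474666707}{16608573930} \approx -2.1359$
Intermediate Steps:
$M{\left(K,q \right)} = \frac{131}{115}$ ($M{\left(K,q \right)} = - \frac{131}{-115} = \left(-131\right) \left(- \frac{1}{115}\right) = \frac{131}{115}$)
$\frac{470593}{-220324} + \frac{M{\left(599,172 \right)}}{-99636} = \frac{470593}{-220324} + \frac{131}{115 \left(-99636\right)} = 470593 \left(- \frac{1}{220324}\right) + \frac{131}{115} \left(- \frac{1}{99636}\right) = - \frac{470593}{220324} - \frac{131}{11458140} = - \frac{35474666707}{16608573930}$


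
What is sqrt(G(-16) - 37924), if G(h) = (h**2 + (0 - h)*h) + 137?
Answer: I*sqrt(37787) ≈ 194.39*I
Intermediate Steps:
G(h) = 137 (G(h) = (h**2 + (-h)*h) + 137 = (h**2 - h**2) + 137 = 0 + 137 = 137)
sqrt(G(-16) - 37924) = sqrt(137 - 37924) = sqrt(-37787) = I*sqrt(37787)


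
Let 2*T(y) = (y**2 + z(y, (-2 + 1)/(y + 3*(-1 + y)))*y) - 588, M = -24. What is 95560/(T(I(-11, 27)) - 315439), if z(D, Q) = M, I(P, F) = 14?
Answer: -95560/315803 ≈ -0.30259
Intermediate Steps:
z(D, Q) = -24
T(y) = -294 + y**2/2 - 12*y (T(y) = ((y**2 - 24*y) - 588)/2 = (-588 + y**2 - 24*y)/2 = -294 + y**2/2 - 12*y)
95560/(T(I(-11, 27)) - 315439) = 95560/((-294 + (1/2)*14**2 - 12*14) - 315439) = 95560/((-294 + (1/2)*196 - 168) - 315439) = 95560/((-294 + 98 - 168) - 315439) = 95560/(-364 - 315439) = 95560/(-315803) = 95560*(-1/315803) = -95560/315803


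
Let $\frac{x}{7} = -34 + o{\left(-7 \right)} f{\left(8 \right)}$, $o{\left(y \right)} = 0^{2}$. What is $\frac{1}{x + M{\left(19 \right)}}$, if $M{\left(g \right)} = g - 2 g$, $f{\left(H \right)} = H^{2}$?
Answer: $- \frac{1}{257} \approx -0.0038911$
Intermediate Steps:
$M{\left(g \right)} = - g$
$o{\left(y \right)} = 0$
$x = -238$ ($x = 7 \left(-34 + 0 \cdot 8^{2}\right) = 7 \left(-34 + 0 \cdot 64\right) = 7 \left(-34 + 0\right) = 7 \left(-34\right) = -238$)
$\frac{1}{x + M{\left(19 \right)}} = \frac{1}{-238 - 19} = \frac{1}{-257} = - \frac{1}{257}$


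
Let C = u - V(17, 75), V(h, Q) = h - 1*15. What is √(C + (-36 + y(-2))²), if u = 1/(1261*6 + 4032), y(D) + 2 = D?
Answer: √214952750790/11598 ≈ 39.975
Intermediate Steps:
y(D) = -2 + D
V(h, Q) = -15 + h (V(h, Q) = h - 15 = -15 + h)
u = 1/11598 (u = 1/(7566 + 4032) = 1/11598 ≈ 8.6222e-5)
C = -23195/11598 (C = 1/11598 - (-15 + 17) = 1/11598 - 1*2 = 1/11598 - 2 = -23195/11598 ≈ -1.9999)
√(C + (-36 + y(-2))²) = √(-23195/11598 + (-36 + (-2 - 2))²) = √(-23195/11598 + (-36 - 4)²) = √(-23195/11598 + (-40)²) = √(-23195/11598 + 1600) = √(18533605/11598) = √214952750790/11598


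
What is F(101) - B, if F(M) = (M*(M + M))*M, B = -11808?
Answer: 2072410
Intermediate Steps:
F(M) = 2*M³ (F(M) = (M*(2*M))*M = (2*M²)*M = 2*M³)
F(101) - B = 2*101³ - 1*(-11808) = 2*1030301 + 11808 = 2060602 + 11808 = 2072410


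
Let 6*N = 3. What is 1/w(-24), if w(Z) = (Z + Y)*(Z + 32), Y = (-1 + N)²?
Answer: -1/190 ≈ -0.0052632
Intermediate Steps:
N = ½ (N = (⅙)*3 = ½ ≈ 0.50000)
Y = ¼ (Y = (-1 + ½)² = (-½)² = ¼ ≈ 0.25000)
w(Z) = (32 + Z)*(¼ + Z) (w(Z) = (Z + ¼)*(Z + 32) = (¼ + Z)*(32 + Z) = (32 + Z)*(¼ + Z))
1/w(-24) = 1/(8 + (-24)² + (129/4)*(-24)) = 1/(8 + 576 - 774) = 1/(-190) = -1/190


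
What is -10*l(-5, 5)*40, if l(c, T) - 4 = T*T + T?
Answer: -13600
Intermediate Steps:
l(c, T) = 4 + T + T² (l(c, T) = 4 + (T*T + T) = 4 + (T² + T) = 4 + (T + T²) = 4 + T + T²)
-10*l(-5, 5)*40 = -10*(4 + 5 + 5²)*40 = -10*(4 + 5 + 25)*40 = -10*34*40 = -340*40 = -13600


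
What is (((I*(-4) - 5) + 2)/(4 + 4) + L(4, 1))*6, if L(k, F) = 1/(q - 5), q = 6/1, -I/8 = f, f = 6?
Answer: 591/4 ≈ 147.75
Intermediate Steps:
I = -48 (I = -8*6 = -48)
q = 6 (q = 6*1 = 6)
L(k, F) = 1 (L(k, F) = 1/(6 - 5) = 1/1 = 1)
(((I*(-4) - 5) + 2)/(4 + 4) + L(4, 1))*6 = (((-48*(-4) - 5) + 2)/(4 + 4) + 1)*6 = (((192 - 5) + 2)/8 + 1)*6 = ((187 + 2)*(1/8) + 1)*6 = (189*(1/8) + 1)*6 = (189/8 + 1)*6 = (197/8)*6 = 591/4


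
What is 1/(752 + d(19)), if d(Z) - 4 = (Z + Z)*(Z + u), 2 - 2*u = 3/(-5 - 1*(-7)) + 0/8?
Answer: 2/2975 ≈ 0.00067227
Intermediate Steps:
u = 1/4 (u = 1 - (3/(-5 - 1*(-7)) + 0/8)/2 = 1 - (3/(-5 + 7) + 0*(1/8))/2 = 1 - (3/2 + 0)/2 = 1 - 1/2*3/2 = 1 - 3/4 = 1/4 ≈ 0.25000)
d(Z) = 4 + 2*Z*(1/4 + Z) (d(Z) = 4 + (Z + Z)*(Z + 1/4) = 4 + (2*Z)*(1/4 + Z) = 4 + 2*Z*(1/4 + Z))
1/(752 + d(19)) = 1/(752 + (4 + (1/2)*19 + 2*19**2)) = 1/(752 + (4 + 19/2 + 2*361)) = 1/(752 + (4 + 19/2 + 722)) = 1/(752 + 1471/2) = 1/(2975/2) = 2/2975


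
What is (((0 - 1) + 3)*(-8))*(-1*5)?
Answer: 80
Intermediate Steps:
(((0 - 1) + 3)*(-8))*(-1*5) = ((-1 + 3)*(-8))*(-5) = (2*(-8))*(-5) = -16*(-5) = 80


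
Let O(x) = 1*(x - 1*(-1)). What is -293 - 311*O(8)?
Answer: -3092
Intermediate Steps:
O(x) = 1 + x (O(x) = 1*(x + 1) = 1*(1 + x) = 1 + x)
-293 - 311*O(8) = -293 - 311*(1 + 8) = -293 - 311*9 = -293 - 2799 = -3092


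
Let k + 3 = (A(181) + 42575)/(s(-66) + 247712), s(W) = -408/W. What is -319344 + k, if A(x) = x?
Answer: -72515680832/227075 ≈ -3.1935e+5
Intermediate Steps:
k = -642032/227075 (k = -3 + (181 + 42575)/(-408/(-66) + 247712) = -3 + 42756/(-408*(-1/66) + 247712) = -3 + 42756/(68/11 + 247712) = -3 + 42756/(2724900/11) = -3 + 42756*(11/2724900) = -3 + 39193/227075 = -642032/227075 ≈ -2.8274)
-319344 + k = -319344 - 642032/227075 = -72515680832/227075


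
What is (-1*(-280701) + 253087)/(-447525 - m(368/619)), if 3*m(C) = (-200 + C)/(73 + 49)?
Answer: -20155301092/16898075903 ≈ -1.1928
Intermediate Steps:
m(C) = -100/183 + C/366 (m(C) = ((-200 + C)/(73 + 49))/3 = ((-200 + C)/122)/3 = ((-200 + C)*(1/122))/3 = (-100/61 + C/122)/3 = -100/183 + C/366)
(-1*(-280701) + 253087)/(-447525 - m(368/619)) = (-1*(-280701) + 253087)/(-447525 - (-100/183 + (368/619)/366)) = (280701 + 253087)/(-447525 - (-100/183 + (368*(1/619))/366)) = 533788/(-447525 - (-100/183 + (1/366)*(368/619))) = 533788/(-447525 - (-100/183 + 184/113277)) = 533788/(-447525 - 1*(-20572/37759)) = 533788/(-447525 + 20572/37759) = 533788/(-16898075903/37759) = 533788*(-37759/16898075903) = -20155301092/16898075903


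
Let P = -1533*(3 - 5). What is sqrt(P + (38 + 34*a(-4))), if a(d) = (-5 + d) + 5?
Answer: 2*sqrt(742) ≈ 54.479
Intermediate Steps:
a(d) = d
P = 3066 (P = -1533*(-2) = 3066)
sqrt(P + (38 + 34*a(-4))) = sqrt(3066 + (38 + 34*(-4))) = sqrt(3066 + (38 - 136)) = sqrt(3066 - 98) = sqrt(2968) = 2*sqrt(742)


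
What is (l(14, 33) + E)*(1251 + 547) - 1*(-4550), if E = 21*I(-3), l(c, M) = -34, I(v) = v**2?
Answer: 283240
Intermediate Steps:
E = 189 (E = 21*(-3)**2 = 21*9 = 189)
(l(14, 33) + E)*(1251 + 547) - 1*(-4550) = (-34 + 189)*(1251 + 547) - 1*(-4550) = 155*1798 + 4550 = 278690 + 4550 = 283240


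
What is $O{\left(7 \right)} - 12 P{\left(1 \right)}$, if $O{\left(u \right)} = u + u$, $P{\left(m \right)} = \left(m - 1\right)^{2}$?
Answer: $14$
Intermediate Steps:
$P{\left(m \right)} = \left(-1 + m\right)^{2}$
$O{\left(u \right)} = 2 u$
$O{\left(7 \right)} - 12 P{\left(1 \right)} = 2 \cdot 7 - 12 \left(-1 + 1\right)^{2} = 14 - 12 \cdot 0^{2} = 14 - 0 = 14 + 0 = 14$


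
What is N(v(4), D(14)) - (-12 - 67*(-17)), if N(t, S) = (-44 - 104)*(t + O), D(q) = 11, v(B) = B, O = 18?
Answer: -4383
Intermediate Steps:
N(t, S) = -2664 - 148*t (N(t, S) = (-44 - 104)*(t + 18) = -148*(18 + t) = -2664 - 148*t)
N(v(4), D(14)) - (-12 - 67*(-17)) = (-2664 - 148*4) - (-12 - 67*(-17)) = (-2664 - 592) - (-12 + 1139) = -3256 - 1*1127 = -3256 - 1127 = -4383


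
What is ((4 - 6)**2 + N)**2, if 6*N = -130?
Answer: 2809/9 ≈ 312.11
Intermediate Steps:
N = -65/3 (N = (1/6)*(-130) = -65/3 ≈ -21.667)
((4 - 6)**2 + N)**2 = ((4 - 6)**2 - 65/3)**2 = ((-2)**2 - 65/3)**2 = (4 - 65/3)**2 = (-53/3)**2 = 2809/9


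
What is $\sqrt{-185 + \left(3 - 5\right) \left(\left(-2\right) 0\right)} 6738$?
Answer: $6738 i \sqrt{185} \approx 91647.0 i$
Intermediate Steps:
$\sqrt{-185 + \left(3 - 5\right) \left(\left(-2\right) 0\right)} 6738 = \sqrt{-185 - 0} \cdot 6738 = \sqrt{-185 + 0} \cdot 6738 = \sqrt{-185} \cdot 6738 = i \sqrt{185} \cdot 6738 = 6738 i \sqrt{185}$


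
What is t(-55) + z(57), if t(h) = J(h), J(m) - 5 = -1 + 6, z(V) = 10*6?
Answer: 70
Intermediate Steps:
z(V) = 60
J(m) = 10 (J(m) = 5 + (-1 + 6) = 5 + 5 = 10)
t(h) = 10
t(-55) + z(57) = 10 + 60 = 70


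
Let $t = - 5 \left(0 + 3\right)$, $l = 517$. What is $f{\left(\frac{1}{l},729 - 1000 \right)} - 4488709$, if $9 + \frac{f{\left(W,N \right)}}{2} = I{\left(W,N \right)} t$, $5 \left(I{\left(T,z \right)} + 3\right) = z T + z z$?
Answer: $- \frac{2548437685}{517} \approx -4.9293 \cdot 10^{6}$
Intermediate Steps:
$t = -15$ ($t = \left(-5\right) 3 = -15$)
$I{\left(T,z \right)} = -3 + \frac{z^{2}}{5} + \frac{T z}{5}$ ($I{\left(T,z \right)} = -3 + \frac{z T + z z}{5} = -3 + \frac{T z + z^{2}}{5} = -3 + \frac{z^{2} + T z}{5} = -3 + \left(\frac{z^{2}}{5} + \frac{T z}{5}\right) = -3 + \frac{z^{2}}{5} + \frac{T z}{5}$)
$f{\left(W,N \right)} = 72 - 6 N^{2} - 6 N W$ ($f{\left(W,N \right)} = -18 + 2 \left(-3 + \frac{N^{2}}{5} + \frac{W N}{5}\right) \left(-15\right) = -18 + 2 \left(-3 + \frac{N^{2}}{5} + \frac{N W}{5}\right) \left(-15\right) = -18 + 2 \left(45 - 3 N^{2} - 3 N W\right) = -18 - \left(-90 + 6 N^{2} + 6 N W\right) = 72 - 6 N^{2} - 6 N W$)
$f{\left(\frac{1}{l},729 - 1000 \right)} - 4488709 = \left(72 - 6 \left(729 - 1000\right)^{2} - \frac{6 \left(729 - 1000\right)}{517}\right) - 4488709 = \left(72 - 6 \left(729 - 1000\right)^{2} - 6 \left(729 - 1000\right) \frac{1}{517}\right) - 4488709 = \left(72 - 6 \left(-271\right)^{2} - \left(-1626\right) \frac{1}{517}\right) - 4488709 = \left(72 - 440646 + \frac{1626}{517}\right) - 4488709 = - \frac{227775132}{517} - 4488709 = - \frac{2548437685}{517}$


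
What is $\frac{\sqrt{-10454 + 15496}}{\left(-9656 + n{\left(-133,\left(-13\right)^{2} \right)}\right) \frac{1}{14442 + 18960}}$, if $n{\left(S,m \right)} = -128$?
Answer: $- \frac{16701 \sqrt{5042}}{4892} \approx -242.41$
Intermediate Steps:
$\frac{\sqrt{-10454 + 15496}}{\left(-9656 + n{\left(-133,\left(-13\right)^{2} \right)}\right) \frac{1}{14442 + 18960}} = \frac{\sqrt{-10454 + 15496}}{\left(-9656 - 128\right) \frac{1}{14442 + 18960}} = \frac{\sqrt{5042}}{\left(-9784\right) \frac{1}{33402}} = \frac{\sqrt{5042}}{- \frac{4892}{16701}} = \sqrt{5042} \left(- \frac{16701}{4892}\right) = - \frac{16701 \sqrt{5042}}{4892}$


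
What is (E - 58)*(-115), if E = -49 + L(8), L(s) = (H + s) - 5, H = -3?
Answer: 12305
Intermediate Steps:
L(s) = -8 + s (L(s) = (-3 + s) - 5 = -8 + s)
E = -49 (E = -49 + (-8 + 8) = -49 + 0 = -49)
(E - 58)*(-115) = (-49 - 58)*(-115) = -107*(-115) = 12305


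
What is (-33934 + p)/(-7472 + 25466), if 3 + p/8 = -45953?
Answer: -200791/8997 ≈ -22.318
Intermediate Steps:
p = -367648 (p = -24 + 8*(-45953) = -24 - 367624 = -367648)
(-33934 + p)/(-7472 + 25466) = (-33934 - 367648)/(-7472 + 25466) = -401582/17994 = -401582*1/17994 = -200791/8997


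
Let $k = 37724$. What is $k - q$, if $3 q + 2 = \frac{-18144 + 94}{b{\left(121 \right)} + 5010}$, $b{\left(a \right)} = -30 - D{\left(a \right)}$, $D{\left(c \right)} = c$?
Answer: $\frac{183310172}{4859} \approx 37726.0$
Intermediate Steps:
$b{\left(a \right)} = -30 - a$
$q = - \frac{9256}{4859}$ ($q = - \frac{2}{3} + \frac{\left(-18144 + 94\right) \frac{1}{\left(-30 - 121\right) + 5010}}{3} = - \frac{2}{3} + \frac{\left(-18050\right) \frac{1}{\left(-30 - 121\right) + 5010}}{3} = - \frac{2}{3} + \frac{\left(-18050\right) \frac{1}{-151 + 5010}}{3} = - \frac{2}{3} + \frac{\left(-18050\right) \frac{1}{4859}}{3} = - \frac{2}{3} + \frac{1}{3} \left(- \frac{18050}{4859}\right) = - \frac{2}{3} - \frac{18050}{14577} = - \frac{9256}{4859} \approx -1.9049$)
$k - q = 37724 - - \frac{9256}{4859} = 37724 + \frac{9256}{4859} = \frac{183310172}{4859}$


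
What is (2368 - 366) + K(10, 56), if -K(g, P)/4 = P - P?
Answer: 2002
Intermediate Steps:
K(g, P) = 0 (K(g, P) = -4*(P - P) = -4*0 = 0)
(2368 - 366) + K(10, 56) = (2368 - 366) + 0 = 2002 + 0 = 2002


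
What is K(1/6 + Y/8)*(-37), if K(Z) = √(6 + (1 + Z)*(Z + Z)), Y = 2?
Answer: -37*√1034/12 ≈ -99.147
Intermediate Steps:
K(Z) = √(6 + 2*Z*(1 + Z)) (K(Z) = √(6 + (1 + Z)*(2*Z)) = √(6 + 2*Z*(1 + Z)))
K(1/6 + Y/8)*(-37) = √(6 + 2*(1/6 + 2/8) + 2*(1/6 + 2/8)²)*(-37) = √(6 + 2*(1*(⅙) + 2*(⅛)) + 2*(1*(⅙) + 2*(⅛))²)*(-37) = √(6 + 2*(⅙ + ¼) + 2*(⅙ + ¼)²)*(-37) = √(6 + 2*(5/12) + 2*(5/12)²)*(-37) = √(6 + ⅚ + 2*(25/144))*(-37) = √(6 + ⅚ + 25/72)*(-37) = √(517/72)*(-37) = (√1034/12)*(-37) = -37*√1034/12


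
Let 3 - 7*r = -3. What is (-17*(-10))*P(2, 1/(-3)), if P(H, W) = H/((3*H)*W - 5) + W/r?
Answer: -7225/63 ≈ -114.68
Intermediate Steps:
r = 6/7 (r = 3/7 - ⅐*(-3) = 3/7 + 3/7 = 6/7 ≈ 0.85714)
P(H, W) = 7*W/6 + H/(-5 + 3*H*W) (P(H, W) = H/((3*H)*W - 5) + W/(6/7) = H/(3*H*W - 5) + W*(7/6) = H/(-5 + 3*H*W) + 7*W/6 = 7*W/6 + H/(-5 + 3*H*W))
(-17*(-10))*P(2, 1/(-3)) = (-17*(-10))*((-35/(-3) + 6*2 + 21*2*(1/(-3))²)/(6*(-5 + 3*2/(-3)))) = 170*((-35*(-⅓) + 12 + 21*2*(-⅓)²)/(6*(-5 + 3*2*(-⅓)))) = 170*((35/3 + 12 + 21*2*(⅑))/(6*(-5 - 2))) = 170*((⅙)*(35/3 + 12 + 14/3)/(-7)) = 170*((⅙)*(-⅐)*(85/3)) = 170*(-85/126) = -7225/63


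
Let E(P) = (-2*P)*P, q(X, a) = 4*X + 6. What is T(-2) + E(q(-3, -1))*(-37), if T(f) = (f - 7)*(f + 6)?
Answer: 2628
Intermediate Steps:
q(X, a) = 6 + 4*X
E(P) = -2*P**2
T(f) = (-7 + f)*(6 + f)
T(-2) + E(q(-3, -1))*(-37) = (-42 + (-2)**2 - 1*(-2)) - 2*(6 + 4*(-3))**2*(-37) = (-42 + 4 + 2) - 2*(6 - 12)**2*(-37) = -36 - 2*(-6)**2*(-37) = -36 - 2*36*(-37) = -36 - 72*(-37) = -36 + 2664 = 2628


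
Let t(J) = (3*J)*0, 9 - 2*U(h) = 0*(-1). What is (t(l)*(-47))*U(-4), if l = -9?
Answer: 0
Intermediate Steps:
U(h) = 9/2 (U(h) = 9/2 - 0*(-1) = 9/2 - ½*0 = 9/2 + 0 = 9/2)
t(J) = 0
(t(l)*(-47))*U(-4) = (0*(-47))*(9/2) = 0*(9/2) = 0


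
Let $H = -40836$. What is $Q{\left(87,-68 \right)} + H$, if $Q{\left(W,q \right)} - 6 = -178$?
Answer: $-41008$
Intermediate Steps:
$Q{\left(W,q \right)} = -172$ ($Q{\left(W,q \right)} = 6 - 178 = -172$)
$Q{\left(87,-68 \right)} + H = -172 - 40836 = -41008$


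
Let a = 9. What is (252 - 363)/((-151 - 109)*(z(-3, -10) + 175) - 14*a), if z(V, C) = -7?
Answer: 37/14602 ≈ 0.0025339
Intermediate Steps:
(252 - 363)/((-151 - 109)*(z(-3, -10) + 175) - 14*a) = (252 - 363)/((-151 - 109)*(-7 + 175) - 14*9) = -111/(-260*168 - 126) = -111/(-43680 - 126) = -111/(-43806) = -111*(-1/43806) = 37/14602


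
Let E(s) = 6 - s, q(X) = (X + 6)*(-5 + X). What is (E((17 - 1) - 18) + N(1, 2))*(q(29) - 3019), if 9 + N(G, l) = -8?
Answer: 19611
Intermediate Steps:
N(G, l) = -17 (N(G, l) = -9 - 8 = -17)
q(X) = (-5 + X)*(6 + X) (q(X) = (6 + X)*(-5 + X) = (-5 + X)*(6 + X))
(E((17 - 1) - 18) + N(1, 2))*(q(29) - 3019) = ((6 - ((17 - 1) - 18)) - 17)*((-30 + 29 + 29²) - 3019) = ((6 - (16 - 18)) - 17)*((-30 + 29 + 841) - 3019) = ((6 - 1*(-2)) - 17)*(840 - 3019) = ((6 + 2) - 17)*(-2179) = (8 - 17)*(-2179) = -9*(-2179) = 19611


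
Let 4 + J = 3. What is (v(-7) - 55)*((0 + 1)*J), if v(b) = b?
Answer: 62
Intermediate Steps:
J = -1 (J = -4 + 3 = -1)
(v(-7) - 55)*((0 + 1)*J) = (-7 - 55)*((0 + 1)*(-1)) = -62*(-1) = 62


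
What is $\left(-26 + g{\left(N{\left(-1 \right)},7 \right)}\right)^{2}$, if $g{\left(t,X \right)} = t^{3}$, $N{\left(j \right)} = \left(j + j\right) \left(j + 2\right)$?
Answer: $1156$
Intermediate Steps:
$N{\left(j \right)} = 2 j \left(2 + j\right)$
$\left(-26 + g{\left(N{\left(-1 \right)},7 \right)}\right)^{2} = \left(-26 + \left(2 \left(-1\right) \left(2 - 1\right)\right)^{3}\right)^{2} = \left(-26 + \left(2 \left(-1\right) 1\right)^{3}\right)^{2} = \left(-26 + \left(-2\right)^{3}\right)^{2} = \left(-26 - 8\right)^{2} = \left(-34\right)^{2} = 1156$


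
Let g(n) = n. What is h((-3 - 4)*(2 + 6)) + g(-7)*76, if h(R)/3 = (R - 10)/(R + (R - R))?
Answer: -14797/28 ≈ -528.46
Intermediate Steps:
h(R) = 3*(-10 + R)/R (h(R) = 3*((R - 10)/(R + (R - R))) = 3*((-10 + R)/(R + 0)) = 3*((-10 + R)/R) = 3*(-10 + R)/R)
h((-3 - 4)*(2 + 6)) + g(-7)*76 = (3 - 30*1/((-3 - 4)*(2 + 6))) - 7*76 = (3 - 30/((-7*8))) - 532 = (3 - 30/(-56)) - 532 = (3 - 30*(-1/56)) - 532 = (3 + 15/28) - 532 = 99/28 - 532 = -14797/28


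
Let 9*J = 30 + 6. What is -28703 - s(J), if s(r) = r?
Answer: -28707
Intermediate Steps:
J = 4 (J = (30 + 6)/9 = (⅑)*36 = 4)
-28703 - s(J) = -28703 - 1*4 = -28703 - 4 = -28707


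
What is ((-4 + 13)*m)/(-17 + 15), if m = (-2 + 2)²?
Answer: 0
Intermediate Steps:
m = 0 (m = 0² = 0)
((-4 + 13)*m)/(-17 + 15) = ((-4 + 13)*0)/(-17 + 15) = (9*0)/(-2) = 0*(-½) = 0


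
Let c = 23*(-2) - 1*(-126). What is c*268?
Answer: 21440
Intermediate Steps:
c = 80 (c = -46 + 126 = 80)
c*268 = 80*268 = 21440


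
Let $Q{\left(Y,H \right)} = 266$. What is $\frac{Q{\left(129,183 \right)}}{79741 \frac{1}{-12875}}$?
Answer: $- \frac{3424750}{79741} \approx -42.948$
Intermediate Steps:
$\frac{Q{\left(129,183 \right)}}{79741 \frac{1}{-12875}} = \frac{266}{79741 \frac{1}{-12875}} = \frac{266}{79741 \left(- \frac{1}{12875}\right)} = \frac{266}{- \frac{79741}{12875}} = 266 \left(- \frac{12875}{79741}\right) = - \frac{3424750}{79741}$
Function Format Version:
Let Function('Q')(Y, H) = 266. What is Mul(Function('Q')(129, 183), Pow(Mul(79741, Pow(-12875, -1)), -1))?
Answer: Rational(-3424750, 79741) ≈ -42.948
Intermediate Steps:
Mul(Function('Q')(129, 183), Pow(Mul(79741, Pow(-12875, -1)), -1)) = Mul(266, Pow(Mul(79741, Pow(-12875, -1)), -1)) = Mul(266, Pow(Mul(79741, Rational(-1, 12875)), -1)) = Mul(266, Pow(Rational(-79741, 12875), -1)) = Mul(266, Rational(-12875, 79741)) = Rational(-3424750, 79741)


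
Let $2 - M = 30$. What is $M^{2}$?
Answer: $784$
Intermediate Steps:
$M = -28$ ($M = 2 - 30 = -28$)
$M^{2} = \left(-28\right)^{2} = 784$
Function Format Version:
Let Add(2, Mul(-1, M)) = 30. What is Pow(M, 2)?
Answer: 784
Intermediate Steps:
M = -28 (M = Add(2, Mul(-1, 30)) = Add(2, -30) = -28)
Pow(M, 2) = Pow(-28, 2) = 784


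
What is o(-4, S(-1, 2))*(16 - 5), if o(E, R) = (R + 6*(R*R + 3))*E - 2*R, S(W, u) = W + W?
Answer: -1716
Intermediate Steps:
S(W, u) = 2*W
o(E, R) = -2*R + E*(18 + R + 6*R²) (o(E, R) = (R + 6*(R² + 3))*E - 2*R = (R + 6*(3 + R²))*E - 2*R = (R + (18 + 6*R²))*E - 2*R = (18 + R + 6*R²)*E - 2*R = E*(18 + R + 6*R²) - 2*R = -2*R + E*(18 + R + 6*R²))
o(-4, S(-1, 2))*(16 - 5) = (-4*(-1) + 18*(-4) - 8*(-1) + 6*(-4)*(2*(-1))²)*(16 - 5) = (-2*(-2) - 72 - 4*(-2) + 6*(-4)*(-2)²)*11 = (4 - 72 + 8 + 6*(-4)*4)*11 = (4 - 72 + 8 - 96)*11 = -156*11 = -1716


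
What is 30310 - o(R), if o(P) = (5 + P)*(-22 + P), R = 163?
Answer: 6622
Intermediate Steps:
o(P) = (-22 + P)*(5 + P)
30310 - o(R) = 30310 - (-110 + 163² - 17*163) = 30310 - (-110 + 26569 - 2771) = 30310 - 1*23688 = 30310 - 23688 = 6622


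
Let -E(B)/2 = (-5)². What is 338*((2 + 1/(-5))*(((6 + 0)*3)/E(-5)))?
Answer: -27378/125 ≈ -219.02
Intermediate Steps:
E(B) = -50 (E(B) = -2*(-5)² = -2*25 = -50)
338*((2 + 1/(-5))*(((6 + 0)*3)/E(-5))) = 338*((2 + 1/(-5))*(((6 + 0)*3)/(-50))) = 338*((2 - ⅕)*((6*3)*(-1/50))) = 338*(9*(18*(-1/50))/5) = 338*((9/5)*(-9/25)) = 338*(-81/125) = -27378/125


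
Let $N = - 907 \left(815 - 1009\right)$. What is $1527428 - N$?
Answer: $1351470$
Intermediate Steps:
$N = 175958$ ($N = \left(-907\right) \left(-194\right) = 175958$)
$1527428 - N = 1527428 - 175958 = 1351470$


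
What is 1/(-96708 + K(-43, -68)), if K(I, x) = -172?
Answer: -1/96880 ≈ -1.0322e-5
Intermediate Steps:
1/(-96708 + K(-43, -68)) = 1/(-96708 - 172) = 1/(-96880) = -1/96880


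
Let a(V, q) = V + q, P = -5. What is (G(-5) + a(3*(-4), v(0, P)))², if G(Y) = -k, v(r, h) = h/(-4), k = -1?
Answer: 1521/16 ≈ 95.063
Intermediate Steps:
v(r, h) = -h/4 (v(r, h) = h*(-¼) = -h/4)
G(Y) = 1 (G(Y) = -1*(-1) = 1)
(G(-5) + a(3*(-4), v(0, P)))² = (1 + (3*(-4) - ¼*(-5)))² = (1 + (-12 + 5/4))² = (1 - 43/4)² = (-39/4)² = 1521/16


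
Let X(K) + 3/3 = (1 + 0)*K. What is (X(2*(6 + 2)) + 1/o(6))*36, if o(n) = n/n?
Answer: 576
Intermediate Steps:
X(K) = -1 + K (X(K) = -1 + (1 + 0)*K = -1 + 1*K = -1 + K)
o(n) = 1
(X(2*(6 + 2)) + 1/o(6))*36 = ((-1 + 2*(6 + 2)) + 1/1)*36 = ((-1 + 2*8) + 1)*36 = ((-1 + 16) + 1)*36 = (15 + 1)*36 = 16*36 = 576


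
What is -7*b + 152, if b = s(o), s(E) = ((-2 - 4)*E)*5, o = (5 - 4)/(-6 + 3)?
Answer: 82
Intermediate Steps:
o = -⅓ (o = 1/(-3) = 1*(-⅓) = -⅓ ≈ -0.33333)
s(E) = -30*E (s(E) = -6*E*5 = -30*E)
b = 10 (b = -30*(-⅓) = 10)
-7*b + 152 = -7*10 + 152 = -70 + 152 = 82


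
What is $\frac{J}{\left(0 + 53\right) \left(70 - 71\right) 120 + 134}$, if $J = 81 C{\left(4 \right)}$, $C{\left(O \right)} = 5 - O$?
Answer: $- \frac{81}{6226} \approx -0.01301$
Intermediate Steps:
$J = 81$ ($J = 81 \left(5 - 4\right) = 81 \cdot 1 = 81$)
$\frac{J}{\left(0 + 53\right) \left(70 - 71\right) 120 + 134} = \frac{81}{\left(0 + 53\right) \left(70 - 71\right) 120 + 134} = \frac{81}{53 \left(-1\right) 120 + 134} = \frac{81}{\left(-53\right) 120 + 134} = \frac{81}{-6360 + 134} = \frac{81}{-6226} = 81 \left(- \frac{1}{6226}\right) = - \frac{81}{6226}$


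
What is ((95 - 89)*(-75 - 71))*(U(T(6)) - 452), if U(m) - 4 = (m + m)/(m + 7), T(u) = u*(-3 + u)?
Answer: 9779664/25 ≈ 3.9119e+5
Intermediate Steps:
U(m) = 4 + 2*m/(7 + m) (U(m) = 4 + (m + m)/(m + 7) = 4 + (2*m)/(7 + m) = 4 + 2*m/(7 + m))
((95 - 89)*(-75 - 71))*(U(T(6)) - 452) = ((95 - 89)*(-75 - 71))*(2*(14 + 3*(6*(-3 + 6)))/(7 + 6*(-3 + 6)) - 452) = (6*(-146))*(2*(14 + 3*(6*3))/(7 + 6*3) - 452) = -876*(2*(14 + 3*18)/(7 + 18) - 452) = -876*(2*(14 + 54)/25 - 452) = -876*(2*(1/25)*68 - 452) = -876*(136/25 - 452) = -876*(-11164/25) = 9779664/25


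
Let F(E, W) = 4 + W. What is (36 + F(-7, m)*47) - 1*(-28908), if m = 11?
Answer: 29649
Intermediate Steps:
(36 + F(-7, m)*47) - 1*(-28908) = (36 + (4 + 11)*47) - 1*(-28908) = (36 + 15*47) + 28908 = (36 + 705) + 28908 = 741 + 28908 = 29649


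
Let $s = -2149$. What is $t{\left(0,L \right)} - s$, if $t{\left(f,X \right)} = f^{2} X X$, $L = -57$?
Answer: $2149$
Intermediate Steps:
$t{\left(f,X \right)} = X^{2} f^{2}$ ($t{\left(f,X \right)} = X f^{2} X = X^{2} f^{2}$)
$t{\left(0,L \right)} - s = \left(-57\right)^{2} \cdot 0^{2} - -2149 = 3249 \cdot 0 + 2149 = 0 + 2149 = 2149$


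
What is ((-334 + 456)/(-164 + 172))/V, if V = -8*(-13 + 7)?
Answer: 61/192 ≈ 0.31771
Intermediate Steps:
V = 48 (V = -8*(-6) = 48)
((-334 + 456)/(-164 + 172))/V = ((-334 + 456)/(-164 + 172))/48 = (122/8)*(1/48) = (122*(1/8))*(1/48) = (61/4)*(1/48) = 61/192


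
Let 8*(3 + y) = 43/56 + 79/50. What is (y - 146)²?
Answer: 2773933553169/125440000 ≈ 22114.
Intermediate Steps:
y = -30313/11200 (y = -3 + (43/56 + 79/50)/8 = -3 + (⅛)*(3287/1400) = -3 + 3287/11200 = -30313/11200 ≈ -2.7065)
(y - 146)² = (-30313/11200 - 146)² = (-1665513/11200)² = 2773933553169/125440000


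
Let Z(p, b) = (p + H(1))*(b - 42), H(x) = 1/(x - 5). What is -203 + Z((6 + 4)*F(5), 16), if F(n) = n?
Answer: -2993/2 ≈ -1496.5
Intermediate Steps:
H(x) = 1/(-5 + x)
Z(p, b) = (-42 + b)*(-¼ + p) (Z(p, b) = (p + 1/(-5 + 1))*(b - 42) = (p + 1/(-4))*(-42 + b) = (p - ¼)*(-42 + b) = (-¼ + p)*(-42 + b) = (-42 + b)*(-¼ + p))
-203 + Z((6 + 4)*F(5), 16) = -203 + (21/2 - 42*(6 + 4)*5 - ¼*16 + 16*((6 + 4)*5)) = -203 + (21/2 - 420*5 - 4 + 16*(10*5)) = -203 + (21/2 - 42*50 - 4 + 16*50) = -203 + (21/2 - 2100 - 4 + 800) = -203 - 2587/2 = -2993/2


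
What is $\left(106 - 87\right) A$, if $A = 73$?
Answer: $1387$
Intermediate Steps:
$\left(106 - 87\right) A = \left(106 - 87\right) 73 = 19 \cdot 73 = 1387$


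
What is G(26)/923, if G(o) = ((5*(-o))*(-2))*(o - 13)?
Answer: 260/71 ≈ 3.6620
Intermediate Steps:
G(o) = 10*o*(-13 + o) (G(o) = (-5*o*(-2))*(-13 + o) = (10*o)*(-13 + o) = 10*o*(-13 + o))
G(26)/923 = (10*26*(-13 + 26))/923 = (10*26*13)*(1/923) = 3380*(1/923) = 260/71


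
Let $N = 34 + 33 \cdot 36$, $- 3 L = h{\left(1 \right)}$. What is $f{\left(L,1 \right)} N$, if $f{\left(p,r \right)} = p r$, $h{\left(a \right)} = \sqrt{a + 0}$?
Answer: $- \frac{1222}{3} \approx -407.33$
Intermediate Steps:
$h{\left(a \right)} = \sqrt{a}$
$L = - \frac{1}{3}$ ($L = - \frac{\sqrt{1}}{3} = \left(- \frac{1}{3}\right) 1 = - \frac{1}{3} \approx -0.33333$)
$N = 1222$ ($N = 34 + 1188 = 1222$)
$f{\left(L,1 \right)} N = \left(- \frac{1}{3}\right) 1 \cdot 1222 = \left(- \frac{1}{3}\right) 1222 = - \frac{1222}{3}$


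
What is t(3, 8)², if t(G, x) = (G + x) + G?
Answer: 196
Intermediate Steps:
t(G, x) = x + 2*G
t(3, 8)² = (8 + 2*3)² = (8 + 6)² = 14² = 196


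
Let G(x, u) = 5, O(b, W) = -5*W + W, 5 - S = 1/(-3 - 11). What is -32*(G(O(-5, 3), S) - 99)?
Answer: 3008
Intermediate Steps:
S = 71/14 (S = 5 - 1/(-3 - 11) = 5 - 1/(-14) = 5 - 1*(-1/14) = 5 + 1/14 = 71/14 ≈ 5.0714)
O(b, W) = -4*W
-32*(G(O(-5, 3), S) - 99) = -32*(5 - 99) = -32*(-94) = 3008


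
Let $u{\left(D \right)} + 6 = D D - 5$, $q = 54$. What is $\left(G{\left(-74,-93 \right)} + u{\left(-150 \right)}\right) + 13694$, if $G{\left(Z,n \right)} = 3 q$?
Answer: $36345$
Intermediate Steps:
$u{\left(D \right)} = -11 + D^{2}$ ($u{\left(D \right)} = -6 + \left(D D - 5\right) = -6 + \left(D^{2} - 5\right) = -6 + \left(-5 + D^{2}\right) = -11 + D^{2}$)
$G{\left(Z,n \right)} = 162$ ($G{\left(Z,n \right)} = 3 \cdot 54 = 162$)
$\left(G{\left(-74,-93 \right)} + u{\left(-150 \right)}\right) + 13694 = \left(162 - \left(11 - \left(-150\right)^{2}\right)\right) + 13694 = \left(162 + \left(-11 + 22500\right)\right) + 13694 = \left(162 + 22489\right) + 13694 = 22651 + 13694 = 36345$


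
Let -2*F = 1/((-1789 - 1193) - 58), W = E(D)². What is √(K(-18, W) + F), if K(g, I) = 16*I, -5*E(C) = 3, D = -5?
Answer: √3327071/760 ≈ 2.4000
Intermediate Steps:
E(C) = -⅗ (E(C) = -⅕*3 = -⅗)
W = 9/25 (W = (-⅗)² = 9/25 ≈ 0.36000)
F = 1/6080 (F = -1/(2*((-1789 - 1193) - 58)) = -1/(2*(-2982 - 58)) = -½/(-3040) = -½*(-1/3040) = 1/6080 ≈ 0.00016447)
√(K(-18, W) + F) = √(16*(9/25) + 1/6080) = √(144/25 + 1/6080) = √(175109/30400) = √3327071/760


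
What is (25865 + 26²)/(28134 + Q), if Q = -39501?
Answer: -983/421 ≈ -2.3349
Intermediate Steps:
(25865 + 26²)/(28134 + Q) = (25865 + 26²)/(28134 - 39501) = (25865 + 676)/(-11367) = 26541*(-1/11367) = -983/421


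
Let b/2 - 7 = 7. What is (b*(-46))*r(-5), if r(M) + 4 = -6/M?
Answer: 18032/5 ≈ 3606.4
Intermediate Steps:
b = 28 (b = 14 + 2*7 = 14 + 14 = 28)
r(M) = -4 - 6/M
(b*(-46))*r(-5) = (28*(-46))*(-4 - 6/(-5)) = -1288*(-4 - 6*(-⅕)) = -1288*(-4 + 6/5) = -1288*(-14/5) = 18032/5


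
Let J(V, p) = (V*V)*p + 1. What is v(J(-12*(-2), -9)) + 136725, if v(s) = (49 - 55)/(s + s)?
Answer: 708645678/5183 ≈ 1.3673e+5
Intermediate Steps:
J(V, p) = 1 + p*V² (J(V, p) = V²*p + 1 = p*V² + 1 = 1 + p*V²)
v(s) = -3/s (v(s) = -6*1/(2*s) = -3/s)
v(J(-12*(-2), -9)) + 136725 = -3/(1 - 9*(-12*(-2))²) + 136725 = -3/(1 - 9*24²) + 136725 = -3/(1 - 9*576) + 136725 = -3/(1 - 5184) + 136725 = -3/(-5183) + 136725 = -3*(-1/5183) + 136725 = 3/5183 + 136725 = 708645678/5183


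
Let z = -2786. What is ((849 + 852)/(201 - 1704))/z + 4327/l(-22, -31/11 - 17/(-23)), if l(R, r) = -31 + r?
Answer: -72762164683/556253954 ≈ -130.81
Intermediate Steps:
((849 + 852)/(201 - 1704))/z + 4327/l(-22, -31/11 - 17/(-23)) = ((849 + 852)/(201 - 1704))/(-2786) + 4327/(-31 + (-31/11 - 17/(-23))) = (1701/(-1503))*(-1/2786) + 4327/(-31 + (-31*1/11 - 17*(-1/23))) = (1701*(-1/1503))*(-1/2786) + 4327/(-31 + (-31/11 + 17/23)) = -189/167*(-1/2786) + 4327/(-31 - 526/253) = 27/66466 + 4327/(-8369/253) = 27/66466 + 4327*(-253/8369) = 27/66466 - 1094731/8369 = -72762164683/556253954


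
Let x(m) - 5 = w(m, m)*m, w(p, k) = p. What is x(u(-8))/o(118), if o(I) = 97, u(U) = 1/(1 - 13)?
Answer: 721/13968 ≈ 0.051618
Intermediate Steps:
u(U) = -1/12 (u(U) = 1/(-12) = -1/12)
x(m) = 5 + m**2 (x(m) = 5 + m*m = 5 + m**2)
x(u(-8))/o(118) = (5 + (-1/12)**2)/97 = (5 + 1/144)*(1/97) = (721/144)*(1/97) = 721/13968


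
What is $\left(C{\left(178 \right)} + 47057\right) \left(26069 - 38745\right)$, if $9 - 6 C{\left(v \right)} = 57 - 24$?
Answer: $-596443828$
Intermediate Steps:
$C{\left(v \right)} = -4$ ($C{\left(v \right)} = \frac{3}{2} - \frac{57 - 24}{6} = \frac{3}{2} - \frac{11}{2} = -4$)
$\left(C{\left(178 \right)} + 47057\right) \left(26069 - 38745\right) = \left(-4 + 47057\right) \left(26069 - 38745\right) = 47053 \left(-12676\right) = -596443828$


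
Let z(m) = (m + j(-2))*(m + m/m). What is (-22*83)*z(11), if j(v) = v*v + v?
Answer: -284856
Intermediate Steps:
j(v) = v + v**2 (j(v) = v**2 + v = v + v**2)
z(m) = (1 + m)*(2 + m) (z(m) = (m - 2*(1 - 2))*(m + m/m) = (m - 2*(-1))*(m + 1) = (m + 2)*(1 + m) = (2 + m)*(1 + m) = (1 + m)*(2 + m))
(-22*83)*z(11) = (-22*83)*(2 + 11**2 + 3*11) = -1826*(2 + 121 + 33) = -1826*156 = -284856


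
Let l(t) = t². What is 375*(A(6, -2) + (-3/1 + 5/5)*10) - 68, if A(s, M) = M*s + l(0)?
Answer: -12068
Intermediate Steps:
A(s, M) = M*s (A(s, M) = M*s + 0² = M*s + 0 = M*s)
375*(A(6, -2) + (-3/1 + 5/5)*10) - 68 = 375*(-2*6 + (-3/1 + 5/5)*10) - 68 = 375*(-12 + (-3*1 + 5*(⅕))*10) - 68 = 375*(-12 + (-3 + 1)*10) - 68 = 375*(-12 - 2*10) - 68 = 375*(-12 - 20) - 68 = 375*(-32) - 68 = -12000 - 68 = -12068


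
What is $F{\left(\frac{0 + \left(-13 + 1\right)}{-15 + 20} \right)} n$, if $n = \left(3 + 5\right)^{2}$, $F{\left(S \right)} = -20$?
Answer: $-1280$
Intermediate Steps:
$n = 64$ ($n = 8^{2} = 64$)
$F{\left(\frac{0 + \left(-13 + 1\right)}{-15 + 20} \right)} n = \left(-20\right) 64 = -1280$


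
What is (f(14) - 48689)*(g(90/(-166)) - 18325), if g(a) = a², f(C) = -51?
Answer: 6152883986000/6889 ≈ 8.9315e+8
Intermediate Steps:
(f(14) - 48689)*(g(90/(-166)) - 18325) = (-51 - 48689)*((90/(-166))² - 18325) = -48740*((90*(-1/166))² - 18325) = -48740*((-45/83)² - 18325) = -48740*(2025/6889 - 18325) = -48740*(-126238900/6889) = 6152883986000/6889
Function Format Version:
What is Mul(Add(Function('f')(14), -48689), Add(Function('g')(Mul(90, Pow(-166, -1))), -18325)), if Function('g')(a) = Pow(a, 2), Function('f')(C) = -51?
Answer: Rational(6152883986000, 6889) ≈ 8.9315e+8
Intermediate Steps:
Mul(Add(Function('f')(14), -48689), Add(Function('g')(Mul(90, Pow(-166, -1))), -18325)) = Mul(Add(-51, -48689), Add(Pow(Mul(90, Pow(-166, -1)), 2), -18325)) = Mul(-48740, Add(Pow(Mul(90, Rational(-1, 166)), 2), -18325)) = Mul(-48740, Add(Pow(Rational(-45, 83), 2), -18325)) = Mul(-48740, Add(Rational(2025, 6889), -18325)) = Mul(-48740, Rational(-126238900, 6889)) = Rational(6152883986000, 6889)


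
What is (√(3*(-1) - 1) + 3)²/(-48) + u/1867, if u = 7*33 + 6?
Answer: 2041/89616 - I/4 ≈ 0.022775 - 0.25*I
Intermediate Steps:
u = 237 (u = 231 + 6 = 237)
(√(3*(-1) - 1) + 3)²/(-48) + u/1867 = (√(3*(-1) - 1) + 3)²/(-48) + 237/1867 = (√(-3 - 1) + 3)²*(-1/48) + 237*(1/1867) = (√(-4) + 3)²*(-1/48) + 237/1867 = (2*I + 3)²*(-1/48) + 237/1867 = (3 + 2*I)²*(-1/48) + 237/1867 = -(3 + 2*I)²/48 + 237/1867 = 237/1867 - (3 + 2*I)²/48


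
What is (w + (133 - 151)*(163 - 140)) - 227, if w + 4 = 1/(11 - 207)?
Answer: -126421/196 ≈ -645.00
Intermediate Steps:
w = -785/196 (w = -4 + 1/(11 - 207) = -4 + 1/(-196) = -4 - 1/196 = -785/196 ≈ -4.0051)
(w + (133 - 151)*(163 - 140)) - 227 = (-785/196 + (133 - 151)*(163 - 140)) - 227 = (-785/196 - 18*23) - 227 = (-785/196 - 414) - 227 = -81929/196 - 227 = -126421/196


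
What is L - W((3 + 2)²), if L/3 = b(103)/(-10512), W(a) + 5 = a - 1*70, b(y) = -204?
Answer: 14617/292 ≈ 50.058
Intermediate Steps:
W(a) = -75 + a (W(a) = -5 + (a - 1*70) = -5 + (a - 70) = -5 + (-70 + a) = -75 + a)
L = 17/292 (L = 3*(-204/(-10512)) = 3*(-204*(-1/10512)) = 3*(17/876) = 17/292 ≈ 0.058219)
L - W((3 + 2)²) = 17/292 - (-75 + (3 + 2)²) = 17/292 - (-75 + 5²) = 17/292 - (-75 + 25) = 17/292 - 1*(-50) = 17/292 + 50 = 14617/292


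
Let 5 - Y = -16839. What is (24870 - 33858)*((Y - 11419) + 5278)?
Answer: -96198564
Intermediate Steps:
Y = 16844 (Y = 5 - 1*(-16839) = 5 + 16839 = 16844)
(24870 - 33858)*((Y - 11419) + 5278) = (24870 - 33858)*((16844 - 11419) + 5278) = -8988*(5425 + 5278) = -8988*10703 = -96198564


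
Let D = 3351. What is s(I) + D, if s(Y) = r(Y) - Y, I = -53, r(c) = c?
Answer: 3351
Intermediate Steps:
s(Y) = 0 (s(Y) = Y - Y = 0)
s(I) + D = 0 + 3351 = 3351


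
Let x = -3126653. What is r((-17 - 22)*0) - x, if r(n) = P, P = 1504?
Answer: 3128157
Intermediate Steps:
r(n) = 1504
r((-17 - 22)*0) - x = 1504 - 1*(-3126653) = 1504 + 3126653 = 3128157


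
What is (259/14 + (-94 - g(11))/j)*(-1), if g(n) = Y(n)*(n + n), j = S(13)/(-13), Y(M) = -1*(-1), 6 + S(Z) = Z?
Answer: -3275/14 ≈ -233.93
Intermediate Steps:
S(Z) = -6 + Z
Y(M) = 1
j = -7/13 (j = (-6 + 13)/(-13) = 7*(-1/13) = -7/13 ≈ -0.53846)
g(n) = 2*n (g(n) = 1*(n + n) = 1*(2*n) = 2*n)
(259/14 + (-94 - g(11))/j)*(-1) = (259/14 + (-94 - 2*11)/(-7/13))*(-1) = (259*(1/14) + (-94 - 1*22)*(-13/7))*(-1) = (37/2 + (-94 - 22)*(-13/7))*(-1) = (37/2 - 116*(-13/7))*(-1) = (37/2 + 1508/7)*(-1) = (3275/14)*(-1) = -3275/14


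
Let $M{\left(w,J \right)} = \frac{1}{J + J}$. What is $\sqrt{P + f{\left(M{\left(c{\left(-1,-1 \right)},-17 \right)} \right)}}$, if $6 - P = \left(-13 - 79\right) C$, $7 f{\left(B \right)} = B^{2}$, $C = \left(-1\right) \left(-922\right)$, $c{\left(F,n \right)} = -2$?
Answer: $\frac{\sqrt{4805110527}}{238} \approx 291.26$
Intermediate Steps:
$M{\left(w,J \right)} = \frac{1}{2 J}$
$C = 922$
$f{\left(B \right)} = \frac{B^{2}}{7}$
$P = 84830$ ($P = 6 - \left(-13 - 79\right) 922 = 6 - \left(-92\right) 922 = 6 - -84824 = 6 + 84824 = 84830$)
$\sqrt{P + f{\left(M{\left(c{\left(-1,-1 \right)},-17 \right)} \right)}} = \sqrt{84830 + \frac{\left(\frac{1}{2 \left(-17\right)}\right)^{2}}{7}} = \sqrt{84830 + \frac{\left(\frac{1}{2} \left(- \frac{1}{17}\right)\right)^{2}}{7}} = \sqrt{84830 + \frac{\left(- \frac{1}{34}\right)^{2}}{7}} = \sqrt{84830 + \frac{1}{7} \cdot \frac{1}{1156}} = \sqrt{84830 + \frac{1}{8092}} = \sqrt{\frac{686444361}{8092}} = \frac{\sqrt{4805110527}}{238}$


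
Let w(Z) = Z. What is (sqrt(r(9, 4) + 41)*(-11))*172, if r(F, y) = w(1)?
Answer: -1892*sqrt(42) ≈ -12262.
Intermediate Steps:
r(F, y) = 1
(sqrt(r(9, 4) + 41)*(-11))*172 = (sqrt(1 + 41)*(-11))*172 = (sqrt(42)*(-11))*172 = -11*sqrt(42)*172 = -1892*sqrt(42)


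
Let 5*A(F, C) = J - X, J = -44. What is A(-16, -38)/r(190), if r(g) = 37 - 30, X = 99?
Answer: -143/35 ≈ -4.0857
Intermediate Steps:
r(g) = 7
A(F, C) = -143/5 (A(F, C) = (-44 - 1*99)/5 = (-44 - 99)/5 = (1/5)*(-143) = -143/5)
A(-16, -38)/r(190) = -143/5/7 = -143/5*1/7 = -143/35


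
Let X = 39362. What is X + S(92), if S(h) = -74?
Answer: 39288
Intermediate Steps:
X + S(92) = 39362 - 74 = 39288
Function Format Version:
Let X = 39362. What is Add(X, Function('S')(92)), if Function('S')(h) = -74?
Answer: 39288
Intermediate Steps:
Add(X, Function('S')(92)) = Add(39362, -74) = 39288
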